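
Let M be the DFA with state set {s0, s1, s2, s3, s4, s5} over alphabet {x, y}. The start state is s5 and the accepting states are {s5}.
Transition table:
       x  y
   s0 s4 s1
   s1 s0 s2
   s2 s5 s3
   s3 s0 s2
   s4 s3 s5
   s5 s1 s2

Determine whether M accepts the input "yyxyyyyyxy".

rejected

s5 --y--> s2
s2 --y--> s3
s3 --x--> s0
s0 --y--> s1
s1 --y--> s2
s2 --y--> s3
s3 --y--> s2
s2 --y--> s3
s3 --x--> s0
s0 --y--> s1
End in state s1, which is not an accepting state.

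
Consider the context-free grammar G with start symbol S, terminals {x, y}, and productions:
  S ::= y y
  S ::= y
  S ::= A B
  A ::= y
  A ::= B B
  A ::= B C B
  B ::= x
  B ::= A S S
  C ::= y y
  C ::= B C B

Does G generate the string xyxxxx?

no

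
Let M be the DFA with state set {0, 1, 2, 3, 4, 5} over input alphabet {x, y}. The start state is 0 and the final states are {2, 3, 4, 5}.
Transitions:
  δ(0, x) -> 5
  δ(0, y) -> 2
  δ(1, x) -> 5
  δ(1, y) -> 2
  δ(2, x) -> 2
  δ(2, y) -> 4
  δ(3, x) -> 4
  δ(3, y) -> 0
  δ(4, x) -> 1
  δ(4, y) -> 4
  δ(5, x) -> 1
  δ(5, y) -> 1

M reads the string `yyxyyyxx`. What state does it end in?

0 --y--> 2
2 --y--> 4
4 --x--> 1
1 --y--> 2
2 --y--> 4
4 --y--> 4
4 --x--> 1
1 --x--> 5

5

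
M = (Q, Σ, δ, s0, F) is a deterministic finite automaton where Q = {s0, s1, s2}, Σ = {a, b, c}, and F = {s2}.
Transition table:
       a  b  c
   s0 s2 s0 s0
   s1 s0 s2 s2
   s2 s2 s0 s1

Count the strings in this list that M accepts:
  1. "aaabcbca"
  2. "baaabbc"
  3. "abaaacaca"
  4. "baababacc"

"aaabcbca": accepted
"baaabbc": rejected
"abaaacaca": accepted
"baababacc": accepted

3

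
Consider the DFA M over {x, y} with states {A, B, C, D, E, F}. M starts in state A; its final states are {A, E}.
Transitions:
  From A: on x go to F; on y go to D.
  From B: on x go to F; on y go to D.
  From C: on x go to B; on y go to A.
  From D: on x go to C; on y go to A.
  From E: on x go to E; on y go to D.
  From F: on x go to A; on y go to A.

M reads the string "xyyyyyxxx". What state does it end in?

A --x--> F
F --y--> A
A --y--> D
D --y--> A
A --y--> D
D --y--> A
A --x--> F
F --x--> A
A --x--> F

F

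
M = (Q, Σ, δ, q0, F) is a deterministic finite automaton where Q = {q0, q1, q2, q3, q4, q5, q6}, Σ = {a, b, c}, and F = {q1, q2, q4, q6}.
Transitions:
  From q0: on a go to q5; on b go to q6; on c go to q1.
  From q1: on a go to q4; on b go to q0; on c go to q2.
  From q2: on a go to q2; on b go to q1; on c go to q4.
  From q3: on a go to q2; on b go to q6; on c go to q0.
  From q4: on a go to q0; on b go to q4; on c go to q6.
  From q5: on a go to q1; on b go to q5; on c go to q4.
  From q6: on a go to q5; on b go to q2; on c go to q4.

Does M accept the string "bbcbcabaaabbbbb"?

accepted

q0 --b--> q6
q6 --b--> q2
q2 --c--> q4
q4 --b--> q4
q4 --c--> q6
q6 --a--> q5
q5 --b--> q5
q5 --a--> q1
q1 --a--> q4
q4 --a--> q0
q0 --b--> q6
q6 --b--> q2
q2 --b--> q1
q1 --b--> q0
q0 --b--> q6
End in state q6, which is an accepting state.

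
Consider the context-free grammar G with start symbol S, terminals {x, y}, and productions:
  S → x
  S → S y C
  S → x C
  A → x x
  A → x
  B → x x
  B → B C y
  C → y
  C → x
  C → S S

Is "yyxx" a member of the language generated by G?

no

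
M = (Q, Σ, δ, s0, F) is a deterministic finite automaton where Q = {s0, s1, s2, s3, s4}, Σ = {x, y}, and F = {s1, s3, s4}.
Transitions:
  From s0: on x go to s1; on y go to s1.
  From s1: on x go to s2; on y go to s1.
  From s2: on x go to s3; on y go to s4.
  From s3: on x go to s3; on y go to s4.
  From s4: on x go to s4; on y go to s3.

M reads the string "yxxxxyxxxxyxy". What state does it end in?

s4

s0 --y--> s1
s1 --x--> s2
s2 --x--> s3
s3 --x--> s3
s3 --x--> s3
s3 --y--> s4
s4 --x--> s4
s4 --x--> s4
s4 --x--> s4
s4 --x--> s4
s4 --y--> s3
s3 --x--> s3
s3 --y--> s4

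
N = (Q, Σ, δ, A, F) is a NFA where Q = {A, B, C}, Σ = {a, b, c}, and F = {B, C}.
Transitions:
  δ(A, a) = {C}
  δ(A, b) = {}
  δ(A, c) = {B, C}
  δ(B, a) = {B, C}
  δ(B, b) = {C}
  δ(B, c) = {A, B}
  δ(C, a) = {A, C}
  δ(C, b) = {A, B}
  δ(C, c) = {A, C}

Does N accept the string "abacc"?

Start: {A}
read a: {C}
read b: {A, B}
read a: {B, C}
read c: {A, B, C}
read c: {A, B, C}
Reachable ∩ accepting = {B, C} — nonempty.

accepted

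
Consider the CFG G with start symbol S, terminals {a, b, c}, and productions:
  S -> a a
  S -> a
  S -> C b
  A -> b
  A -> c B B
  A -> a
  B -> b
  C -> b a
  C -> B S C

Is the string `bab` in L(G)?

S ⇒ Cb ⇒ bab

yes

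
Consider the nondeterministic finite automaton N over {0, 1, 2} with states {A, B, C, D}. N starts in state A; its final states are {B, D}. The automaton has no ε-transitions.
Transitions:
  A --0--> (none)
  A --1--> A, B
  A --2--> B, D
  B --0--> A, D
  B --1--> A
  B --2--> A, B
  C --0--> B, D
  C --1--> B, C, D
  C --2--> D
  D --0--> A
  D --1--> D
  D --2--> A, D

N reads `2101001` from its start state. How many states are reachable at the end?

2

Start: {A}
read 2: {B, D}
read 1: {A, D}
read 0: {A}
read 1: {A, B}
read 0: {A, D}
read 0: {A}
read 1: {A, B}
Final reachable set {A, B} has 2 states.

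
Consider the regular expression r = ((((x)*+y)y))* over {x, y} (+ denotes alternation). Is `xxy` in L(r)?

Split into 1 piece xxy; each matches (((x)*+y)y).

yes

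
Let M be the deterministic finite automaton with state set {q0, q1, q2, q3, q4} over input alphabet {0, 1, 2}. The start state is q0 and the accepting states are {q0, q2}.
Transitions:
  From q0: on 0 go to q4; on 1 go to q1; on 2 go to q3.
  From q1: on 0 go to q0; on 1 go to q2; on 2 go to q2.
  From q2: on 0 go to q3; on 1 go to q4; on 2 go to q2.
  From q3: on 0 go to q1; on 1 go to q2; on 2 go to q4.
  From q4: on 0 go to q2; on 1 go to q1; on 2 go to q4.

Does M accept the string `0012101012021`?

q0 --0--> q4
q4 --0--> q2
q2 --1--> q4
q4 --2--> q4
q4 --1--> q1
q1 --0--> q0
q0 --1--> q1
q1 --0--> q0
q0 --1--> q1
q1 --2--> q2
q2 --0--> q3
q3 --2--> q4
q4 --1--> q1
End in state q1, which is not an accepting state.

rejected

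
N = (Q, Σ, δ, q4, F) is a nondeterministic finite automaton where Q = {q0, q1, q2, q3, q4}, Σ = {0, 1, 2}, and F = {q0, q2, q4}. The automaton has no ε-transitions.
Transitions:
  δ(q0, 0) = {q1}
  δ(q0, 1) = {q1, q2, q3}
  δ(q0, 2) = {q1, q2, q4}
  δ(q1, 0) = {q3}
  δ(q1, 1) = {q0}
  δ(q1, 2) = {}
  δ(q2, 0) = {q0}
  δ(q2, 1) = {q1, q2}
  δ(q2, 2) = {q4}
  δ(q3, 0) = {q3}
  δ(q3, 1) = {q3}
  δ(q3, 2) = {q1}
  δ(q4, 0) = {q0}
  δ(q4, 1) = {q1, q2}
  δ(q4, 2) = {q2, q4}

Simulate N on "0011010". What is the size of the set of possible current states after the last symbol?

2

Start: {q4}
read 0: {q0}
read 0: {q1}
read 1: {q0}
read 1: {q1, q2, q3}
read 0: {q0, q3}
read 1: {q1, q2, q3}
read 0: {q0, q3}
Final reachable set {q0, q3} has 2 states.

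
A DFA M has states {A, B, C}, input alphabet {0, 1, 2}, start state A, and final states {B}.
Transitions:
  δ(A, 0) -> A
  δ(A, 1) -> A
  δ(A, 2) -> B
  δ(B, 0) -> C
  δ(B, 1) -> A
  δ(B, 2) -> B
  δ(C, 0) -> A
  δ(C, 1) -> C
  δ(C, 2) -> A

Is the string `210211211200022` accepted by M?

A --2--> B
B --1--> A
A --0--> A
A --2--> B
B --1--> A
A --1--> A
A --2--> B
B --1--> A
A --1--> A
A --2--> B
B --0--> C
C --0--> A
A --0--> A
A --2--> B
B --2--> B
End in state B, which is an accepting state.

accepted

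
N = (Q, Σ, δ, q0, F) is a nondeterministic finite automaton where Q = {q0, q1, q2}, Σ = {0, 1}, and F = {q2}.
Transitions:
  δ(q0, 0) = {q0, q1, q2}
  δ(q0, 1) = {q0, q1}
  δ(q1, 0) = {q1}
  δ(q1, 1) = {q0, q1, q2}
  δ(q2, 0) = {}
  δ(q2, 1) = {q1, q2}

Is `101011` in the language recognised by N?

accepted

Start: {q0}
read 1: {q0, q1}
read 0: {q0, q1, q2}
read 1: {q0, q1, q2}
read 0: {q0, q1, q2}
read 1: {q0, q1, q2}
read 1: {q0, q1, q2}
Reachable ∩ accepting = {q2} — nonempty.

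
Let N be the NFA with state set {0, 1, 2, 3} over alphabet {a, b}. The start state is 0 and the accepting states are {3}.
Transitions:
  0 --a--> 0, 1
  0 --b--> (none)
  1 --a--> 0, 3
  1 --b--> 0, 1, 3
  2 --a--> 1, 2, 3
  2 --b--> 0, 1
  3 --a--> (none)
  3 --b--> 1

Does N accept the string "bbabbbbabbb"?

rejected

Start: {0}
read b: {}
The reachable set is empty and stays empty for the remaining 10 symbols.
Reachable ∩ accepting = {} — empty.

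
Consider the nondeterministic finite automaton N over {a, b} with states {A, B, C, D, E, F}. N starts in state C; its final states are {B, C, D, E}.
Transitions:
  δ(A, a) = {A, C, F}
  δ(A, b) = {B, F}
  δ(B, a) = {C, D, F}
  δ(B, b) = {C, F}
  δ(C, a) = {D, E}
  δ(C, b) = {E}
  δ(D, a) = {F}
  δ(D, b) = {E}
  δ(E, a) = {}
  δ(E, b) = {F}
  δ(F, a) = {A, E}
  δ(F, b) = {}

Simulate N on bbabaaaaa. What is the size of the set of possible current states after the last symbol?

5

Start: {C}
read b: {E}
read b: {F}
read a: {A, E}
read b: {B, F}
read a: {A, C, D, E, F}
read a: {A, C, D, E, F}
read a: {A, C, D, E, F}
read a: {A, C, D, E, F}
read a: {A, C, D, E, F}
Final reachable set {A, C, D, E, F} has 5 states.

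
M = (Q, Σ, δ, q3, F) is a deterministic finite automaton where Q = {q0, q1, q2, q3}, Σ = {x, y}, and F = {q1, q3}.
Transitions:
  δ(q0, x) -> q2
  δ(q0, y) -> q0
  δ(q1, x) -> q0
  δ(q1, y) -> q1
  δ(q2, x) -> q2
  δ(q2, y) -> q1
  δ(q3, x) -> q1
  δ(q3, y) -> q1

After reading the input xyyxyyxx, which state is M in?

q2

q3 --x--> q1
q1 --y--> q1
q1 --y--> q1
q1 --x--> q0
q0 --y--> q0
q0 --y--> q0
q0 --x--> q2
q2 --x--> q2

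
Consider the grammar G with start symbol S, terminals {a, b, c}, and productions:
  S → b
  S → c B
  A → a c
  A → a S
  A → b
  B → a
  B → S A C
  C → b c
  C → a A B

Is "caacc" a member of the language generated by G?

no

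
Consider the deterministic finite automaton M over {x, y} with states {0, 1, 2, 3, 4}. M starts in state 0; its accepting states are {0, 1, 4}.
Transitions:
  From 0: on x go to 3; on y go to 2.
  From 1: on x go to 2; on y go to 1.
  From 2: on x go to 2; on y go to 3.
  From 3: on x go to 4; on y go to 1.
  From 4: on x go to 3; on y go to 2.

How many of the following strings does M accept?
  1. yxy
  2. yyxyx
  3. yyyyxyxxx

1

yxy: rejected
yyxyx: rejected
yyyyxyxxx: accepted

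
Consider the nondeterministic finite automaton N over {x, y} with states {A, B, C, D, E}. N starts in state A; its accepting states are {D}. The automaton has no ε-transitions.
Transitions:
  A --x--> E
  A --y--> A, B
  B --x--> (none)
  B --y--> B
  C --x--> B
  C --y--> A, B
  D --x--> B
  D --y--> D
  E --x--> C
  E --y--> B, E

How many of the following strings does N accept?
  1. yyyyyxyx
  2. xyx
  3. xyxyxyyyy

0

yyyyyxyx: rejected
xyx: rejected
xyxyxyyyy: rejected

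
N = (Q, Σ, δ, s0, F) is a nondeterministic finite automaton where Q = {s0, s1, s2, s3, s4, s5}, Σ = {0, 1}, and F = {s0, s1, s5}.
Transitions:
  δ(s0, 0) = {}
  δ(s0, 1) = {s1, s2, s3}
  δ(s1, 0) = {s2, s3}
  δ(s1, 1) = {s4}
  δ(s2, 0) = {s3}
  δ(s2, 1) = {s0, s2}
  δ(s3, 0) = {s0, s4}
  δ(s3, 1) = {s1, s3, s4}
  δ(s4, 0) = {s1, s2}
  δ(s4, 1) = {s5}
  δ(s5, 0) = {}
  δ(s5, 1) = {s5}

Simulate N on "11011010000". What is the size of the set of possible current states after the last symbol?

5

Start: {s0}
read 1: {s1, s2, s3}
read 1: {s0, s1, s2, s3, s4}
read 0: {s0, s1, s2, s3, s4}
read 1: {s0, s1, s2, s3, s4, s5}
read 1: {s0, s1, s2, s3, s4, s5}
read 0: {s0, s1, s2, s3, s4}
read 1: {s0, s1, s2, s3, s4, s5}
read 0: {s0, s1, s2, s3, s4}
read 0: {s0, s1, s2, s3, s4}
read 0: {s0, s1, s2, s3, s4}
read 0: {s0, s1, s2, s3, s4}
Final reachable set {s0, s1, s2, s3, s4} has 5 states.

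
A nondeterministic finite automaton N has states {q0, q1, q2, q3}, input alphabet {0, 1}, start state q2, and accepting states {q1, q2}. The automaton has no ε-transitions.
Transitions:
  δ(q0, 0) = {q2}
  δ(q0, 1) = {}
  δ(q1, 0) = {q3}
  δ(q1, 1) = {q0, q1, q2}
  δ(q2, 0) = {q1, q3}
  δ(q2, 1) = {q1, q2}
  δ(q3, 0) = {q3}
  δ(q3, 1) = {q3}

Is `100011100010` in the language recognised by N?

Start: {q2}
read 1: {q1, q2}
read 0: {q1, q3}
read 0: {q3}
read 0: {q3}
read 1: {q3}
read 1: {q3}
read 1: {q3}
read 0: {q3}
read 0: {q3}
read 0: {q3}
read 1: {q3}
read 0: {q3}
Reachable ∩ accepting = {} — empty.

rejected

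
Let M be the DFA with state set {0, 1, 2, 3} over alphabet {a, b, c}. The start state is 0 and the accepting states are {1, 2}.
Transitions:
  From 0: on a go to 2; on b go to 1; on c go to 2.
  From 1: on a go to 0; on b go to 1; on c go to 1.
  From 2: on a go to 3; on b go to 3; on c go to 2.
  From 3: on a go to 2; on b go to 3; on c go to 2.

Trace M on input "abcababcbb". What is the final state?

3

0 --a--> 2
2 --b--> 3
3 --c--> 2
2 --a--> 3
3 --b--> 3
3 --a--> 2
2 --b--> 3
3 --c--> 2
2 --b--> 3
3 --b--> 3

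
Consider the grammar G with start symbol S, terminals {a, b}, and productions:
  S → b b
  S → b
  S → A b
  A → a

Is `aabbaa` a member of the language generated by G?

no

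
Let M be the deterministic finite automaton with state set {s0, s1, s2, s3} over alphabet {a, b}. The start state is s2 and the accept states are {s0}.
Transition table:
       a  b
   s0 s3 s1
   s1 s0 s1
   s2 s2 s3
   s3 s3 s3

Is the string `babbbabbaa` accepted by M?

s2 --b--> s3
s3 --a--> s3
s3 --b--> s3
s3 --b--> s3
s3 --b--> s3
s3 --a--> s3
s3 --b--> s3
s3 --b--> s3
s3 --a--> s3
s3 --a--> s3
End in state s3, which is not an accepting state.

rejected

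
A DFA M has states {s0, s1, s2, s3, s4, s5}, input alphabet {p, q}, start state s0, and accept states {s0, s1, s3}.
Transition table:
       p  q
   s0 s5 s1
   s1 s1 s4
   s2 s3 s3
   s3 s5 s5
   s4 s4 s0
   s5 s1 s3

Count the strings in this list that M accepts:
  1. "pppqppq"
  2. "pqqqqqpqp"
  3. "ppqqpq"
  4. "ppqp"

2

"pppqppq": accepted
"pqqqqqpqp": rejected
"ppqqpq": accepted
"ppqp": rejected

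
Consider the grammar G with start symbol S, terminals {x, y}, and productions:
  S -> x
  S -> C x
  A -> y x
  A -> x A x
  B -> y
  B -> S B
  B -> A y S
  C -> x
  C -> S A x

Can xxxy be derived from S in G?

no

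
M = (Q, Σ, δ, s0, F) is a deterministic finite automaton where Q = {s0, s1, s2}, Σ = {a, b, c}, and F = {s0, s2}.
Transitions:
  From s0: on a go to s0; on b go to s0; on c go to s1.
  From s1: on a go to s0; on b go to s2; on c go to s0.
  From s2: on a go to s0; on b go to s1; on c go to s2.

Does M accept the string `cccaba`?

s0 --c--> s1
s1 --c--> s0
s0 --c--> s1
s1 --a--> s0
s0 --b--> s0
s0 --a--> s0
End in state s0, which is an accepting state.

accepted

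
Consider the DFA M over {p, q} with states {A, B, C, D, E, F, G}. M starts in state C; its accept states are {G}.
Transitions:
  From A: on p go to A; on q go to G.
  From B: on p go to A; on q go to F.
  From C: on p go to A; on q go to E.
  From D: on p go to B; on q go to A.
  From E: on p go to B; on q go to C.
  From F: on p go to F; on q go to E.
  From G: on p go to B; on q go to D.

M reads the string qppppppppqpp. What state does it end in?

C --q--> E
E --p--> B
B --p--> A
A --p--> A
A --p--> A
A --p--> A
A --p--> A
A --p--> A
A --p--> A
A --q--> G
G --p--> B
B --p--> A

A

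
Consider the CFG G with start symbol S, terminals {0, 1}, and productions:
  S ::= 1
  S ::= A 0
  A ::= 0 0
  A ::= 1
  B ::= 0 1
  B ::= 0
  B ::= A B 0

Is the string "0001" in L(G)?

no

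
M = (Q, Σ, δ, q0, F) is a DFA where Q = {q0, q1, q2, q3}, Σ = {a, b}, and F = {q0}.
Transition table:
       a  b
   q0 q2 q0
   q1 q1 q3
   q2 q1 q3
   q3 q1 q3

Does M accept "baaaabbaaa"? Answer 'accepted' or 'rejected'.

rejected

q0 --b--> q0
q0 --a--> q2
q2 --a--> q1
q1 --a--> q1
q1 --a--> q1
q1 --b--> q3
q3 --b--> q3
q3 --a--> q1
q1 --a--> q1
q1 --a--> q1
End in state q1, which is not an accepting state.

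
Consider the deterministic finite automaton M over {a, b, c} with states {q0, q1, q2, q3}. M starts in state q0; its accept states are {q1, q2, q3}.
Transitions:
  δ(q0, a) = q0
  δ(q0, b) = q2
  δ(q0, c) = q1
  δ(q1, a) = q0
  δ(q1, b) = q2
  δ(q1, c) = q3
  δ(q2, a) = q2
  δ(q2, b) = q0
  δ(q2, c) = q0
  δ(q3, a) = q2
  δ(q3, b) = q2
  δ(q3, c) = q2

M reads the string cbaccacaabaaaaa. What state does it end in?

q2

q0 --c--> q1
q1 --b--> q2
q2 --a--> q2
q2 --c--> q0
q0 --c--> q1
q1 --a--> q0
q0 --c--> q1
q1 --a--> q0
q0 --a--> q0
q0 --b--> q2
q2 --a--> q2
q2 --a--> q2
q2 --a--> q2
q2 --a--> q2
q2 --a--> q2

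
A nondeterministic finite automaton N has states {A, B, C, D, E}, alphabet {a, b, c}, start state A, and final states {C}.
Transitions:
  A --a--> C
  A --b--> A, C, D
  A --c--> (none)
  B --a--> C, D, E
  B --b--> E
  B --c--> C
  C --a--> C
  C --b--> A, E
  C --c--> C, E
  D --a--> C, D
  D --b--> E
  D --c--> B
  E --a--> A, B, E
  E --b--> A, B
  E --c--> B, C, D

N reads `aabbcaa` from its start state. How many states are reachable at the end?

5

Start: {A}
read a: {C}
read a: {C}
read b: {A, E}
read b: {A, B, C, D}
read c: {B, C, E}
read a: {A, B, C, D, E}
read a: {A, B, C, D, E}
Final reachable set {A, B, C, D, E} has 5 states.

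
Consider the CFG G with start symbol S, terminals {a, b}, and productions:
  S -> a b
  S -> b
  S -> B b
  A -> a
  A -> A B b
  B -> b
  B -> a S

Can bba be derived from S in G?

no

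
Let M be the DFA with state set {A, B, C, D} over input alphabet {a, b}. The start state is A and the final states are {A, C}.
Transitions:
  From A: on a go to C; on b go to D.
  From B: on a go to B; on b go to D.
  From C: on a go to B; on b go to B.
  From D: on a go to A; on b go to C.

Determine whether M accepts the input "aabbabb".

A --a--> C
C --a--> B
B --b--> D
D --b--> C
C --a--> B
B --b--> D
D --b--> C
End in state C, which is an accepting state.

accepted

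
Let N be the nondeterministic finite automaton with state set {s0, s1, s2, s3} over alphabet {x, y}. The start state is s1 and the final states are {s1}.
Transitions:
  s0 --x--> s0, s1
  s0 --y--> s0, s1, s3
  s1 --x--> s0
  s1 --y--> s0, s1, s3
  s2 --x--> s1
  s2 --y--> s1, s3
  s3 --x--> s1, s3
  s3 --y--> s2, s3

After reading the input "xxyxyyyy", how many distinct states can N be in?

4

Start: {s1}
read x: {s0}
read x: {s0, s1}
read y: {s0, s1, s3}
read x: {s0, s1, s3}
read y: {s0, s1, s2, s3}
read y: {s0, s1, s2, s3}
read y: {s0, s1, s2, s3}
read y: {s0, s1, s2, s3}
Final reachable set {s0, s1, s2, s3} has 4 states.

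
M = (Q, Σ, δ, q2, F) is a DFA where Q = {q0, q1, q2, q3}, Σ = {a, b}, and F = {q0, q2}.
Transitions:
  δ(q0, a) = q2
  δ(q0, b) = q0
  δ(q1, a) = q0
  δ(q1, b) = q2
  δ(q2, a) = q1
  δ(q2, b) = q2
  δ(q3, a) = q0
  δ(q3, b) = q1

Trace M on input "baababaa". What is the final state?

q0

q2 --b--> q2
q2 --a--> q1
q1 --a--> q0
q0 --b--> q0
q0 --a--> q2
q2 --b--> q2
q2 --a--> q1
q1 --a--> q0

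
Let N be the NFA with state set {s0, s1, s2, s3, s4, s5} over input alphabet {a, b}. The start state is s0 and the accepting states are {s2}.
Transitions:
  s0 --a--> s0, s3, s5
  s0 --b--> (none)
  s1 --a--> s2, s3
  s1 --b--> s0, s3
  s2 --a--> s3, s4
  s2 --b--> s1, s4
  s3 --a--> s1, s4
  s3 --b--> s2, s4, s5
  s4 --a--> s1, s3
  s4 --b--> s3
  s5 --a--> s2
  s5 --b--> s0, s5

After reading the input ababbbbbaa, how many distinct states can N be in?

Start: {s0}
read a: {s0, s3, s5}
read b: {s0, s2, s4, s5}
read a: {s0, s1, s2, s3, s4, s5}
read b: {s0, s1, s2, s3, s4, s5}
read b: {s0, s1, s2, s3, s4, s5}
read b: {s0, s1, s2, s3, s4, s5}
read b: {s0, s1, s2, s3, s4, s5}
read b: {s0, s1, s2, s3, s4, s5}
read a: {s0, s1, s2, s3, s4, s5}
read a: {s0, s1, s2, s3, s4, s5}
Final reachable set {s0, s1, s2, s3, s4, s5} has 6 states.

6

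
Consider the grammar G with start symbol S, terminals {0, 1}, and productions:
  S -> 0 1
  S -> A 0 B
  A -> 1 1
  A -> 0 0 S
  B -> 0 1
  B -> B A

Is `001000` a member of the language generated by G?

no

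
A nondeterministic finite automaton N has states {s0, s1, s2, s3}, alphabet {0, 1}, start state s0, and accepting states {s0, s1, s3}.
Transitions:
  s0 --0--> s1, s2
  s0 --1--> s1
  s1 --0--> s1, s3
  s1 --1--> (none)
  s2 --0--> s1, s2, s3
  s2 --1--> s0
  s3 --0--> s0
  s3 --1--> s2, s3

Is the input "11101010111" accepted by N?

Start: {s0}
read 1: {s1}
read 1: {}
The reachable set is empty and stays empty for the remaining 9 symbols.
Reachable ∩ accepting = {} — empty.

rejected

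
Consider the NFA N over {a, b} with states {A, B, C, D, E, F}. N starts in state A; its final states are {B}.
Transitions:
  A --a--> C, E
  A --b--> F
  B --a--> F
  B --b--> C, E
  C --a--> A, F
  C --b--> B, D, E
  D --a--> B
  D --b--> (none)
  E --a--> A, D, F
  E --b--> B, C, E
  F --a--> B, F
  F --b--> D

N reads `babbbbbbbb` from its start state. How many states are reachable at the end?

Start: {A}
read b: {F}
read a: {B, F}
read b: {C, D, E}
read b: {B, C, D, E}
read b: {B, C, D, E}
read b: {B, C, D, E}
read b: {B, C, D, E}
read b: {B, C, D, E}
read b: {B, C, D, E}
read b: {B, C, D, E}
Final reachable set {B, C, D, E} has 4 states.

4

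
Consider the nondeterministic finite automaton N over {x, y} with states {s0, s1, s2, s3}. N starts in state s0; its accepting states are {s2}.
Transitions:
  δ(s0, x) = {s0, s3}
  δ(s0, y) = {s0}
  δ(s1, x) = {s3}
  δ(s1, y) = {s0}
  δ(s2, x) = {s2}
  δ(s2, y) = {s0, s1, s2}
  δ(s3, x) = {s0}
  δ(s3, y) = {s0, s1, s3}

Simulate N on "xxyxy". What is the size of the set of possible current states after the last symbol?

3

Start: {s0}
read x: {s0, s3}
read x: {s0, s3}
read y: {s0, s1, s3}
read x: {s0, s3}
read y: {s0, s1, s3}
Final reachable set {s0, s1, s3} has 3 states.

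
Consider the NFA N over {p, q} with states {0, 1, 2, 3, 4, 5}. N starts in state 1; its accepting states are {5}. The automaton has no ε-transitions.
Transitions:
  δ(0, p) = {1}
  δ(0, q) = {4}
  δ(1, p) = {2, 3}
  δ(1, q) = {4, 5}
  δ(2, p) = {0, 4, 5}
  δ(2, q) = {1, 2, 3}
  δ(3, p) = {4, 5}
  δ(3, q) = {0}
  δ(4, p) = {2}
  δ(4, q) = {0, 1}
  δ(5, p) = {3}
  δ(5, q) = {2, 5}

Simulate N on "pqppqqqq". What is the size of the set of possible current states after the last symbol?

Start: {1}
read p: {2, 3}
read q: {0, 1, 2, 3}
read p: {0, 1, 2, 3, 4, 5}
read p: {0, 1, 2, 3, 4, 5}
read q: {0, 1, 2, 3, 4, 5}
read q: {0, 1, 2, 3, 4, 5}
read q: {0, 1, 2, 3, 4, 5}
read q: {0, 1, 2, 3, 4, 5}
Final reachable set {0, 1, 2, 3, 4, 5} has 6 states.

6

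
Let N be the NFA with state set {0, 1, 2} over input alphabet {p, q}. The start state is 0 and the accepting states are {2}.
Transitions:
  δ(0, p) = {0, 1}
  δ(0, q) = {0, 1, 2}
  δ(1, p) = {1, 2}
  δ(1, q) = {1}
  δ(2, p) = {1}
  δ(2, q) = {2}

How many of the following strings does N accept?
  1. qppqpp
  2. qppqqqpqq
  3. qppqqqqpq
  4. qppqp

qppqpp: accepted
qppqqqpqq: accepted
qppqqqqpq: accepted
qppqp: accepted

4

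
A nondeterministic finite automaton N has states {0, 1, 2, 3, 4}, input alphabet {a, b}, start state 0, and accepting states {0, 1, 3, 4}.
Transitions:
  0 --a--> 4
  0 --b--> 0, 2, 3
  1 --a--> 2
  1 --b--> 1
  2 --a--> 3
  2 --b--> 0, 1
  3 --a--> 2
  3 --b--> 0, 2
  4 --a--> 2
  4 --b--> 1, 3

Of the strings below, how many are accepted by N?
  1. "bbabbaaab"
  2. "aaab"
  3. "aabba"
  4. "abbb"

"bbabbaaab": accepted
"aaab": accepted
"aabba": accepted
"abbb": accepted

4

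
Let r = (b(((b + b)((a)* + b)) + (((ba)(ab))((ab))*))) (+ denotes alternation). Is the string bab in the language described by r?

No split of bab into u·v has b matching u and (((b+b)((a)*+b))+(((ba)(ab))((ab))*)) matching v.

no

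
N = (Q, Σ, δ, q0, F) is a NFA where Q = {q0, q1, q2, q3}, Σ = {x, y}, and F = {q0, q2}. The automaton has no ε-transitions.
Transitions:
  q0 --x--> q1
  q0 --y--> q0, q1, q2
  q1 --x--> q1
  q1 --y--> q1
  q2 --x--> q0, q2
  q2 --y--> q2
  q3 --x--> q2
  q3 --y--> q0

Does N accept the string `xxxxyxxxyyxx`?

Start: {q0}
read x: {q1}
read x: {q1}
read x: {q1}
read x: {q1}
read y: {q1}
read x: {q1}
read x: {q1}
read x: {q1}
read y: {q1}
read y: {q1}
read x: {q1}
read x: {q1}
Reachable ∩ accepting = {} — empty.

rejected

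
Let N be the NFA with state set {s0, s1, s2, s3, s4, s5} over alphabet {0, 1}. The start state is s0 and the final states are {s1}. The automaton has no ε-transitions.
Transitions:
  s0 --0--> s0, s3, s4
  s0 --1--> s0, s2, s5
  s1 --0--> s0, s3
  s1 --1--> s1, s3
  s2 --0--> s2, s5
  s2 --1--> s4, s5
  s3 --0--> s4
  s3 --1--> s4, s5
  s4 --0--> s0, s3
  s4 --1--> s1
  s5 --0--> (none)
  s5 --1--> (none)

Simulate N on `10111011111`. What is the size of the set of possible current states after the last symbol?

6

Start: {s0}
read 1: {s0, s2, s5}
read 0: {s0, s2, s3, s4, s5}
read 1: {s0, s1, s2, s4, s5}
read 1: {s0, s1, s2, s3, s4, s5}
read 1: {s0, s1, s2, s3, s4, s5}
read 0: {s0, s2, s3, s4, s5}
read 1: {s0, s1, s2, s4, s5}
read 1: {s0, s1, s2, s3, s4, s5}
read 1: {s0, s1, s2, s3, s4, s5}
read 1: {s0, s1, s2, s3, s4, s5}
read 1: {s0, s1, s2, s3, s4, s5}
Final reachable set {s0, s1, s2, s3, s4, s5} has 6 states.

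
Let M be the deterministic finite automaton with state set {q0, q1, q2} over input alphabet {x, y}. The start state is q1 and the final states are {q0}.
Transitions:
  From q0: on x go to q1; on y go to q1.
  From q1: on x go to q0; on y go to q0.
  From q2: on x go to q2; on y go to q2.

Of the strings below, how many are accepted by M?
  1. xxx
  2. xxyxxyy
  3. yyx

xxx: accepted
xxyxxyy: accepted
yyx: accepted

3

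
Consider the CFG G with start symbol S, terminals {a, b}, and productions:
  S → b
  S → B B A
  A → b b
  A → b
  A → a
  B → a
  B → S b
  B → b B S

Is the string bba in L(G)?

no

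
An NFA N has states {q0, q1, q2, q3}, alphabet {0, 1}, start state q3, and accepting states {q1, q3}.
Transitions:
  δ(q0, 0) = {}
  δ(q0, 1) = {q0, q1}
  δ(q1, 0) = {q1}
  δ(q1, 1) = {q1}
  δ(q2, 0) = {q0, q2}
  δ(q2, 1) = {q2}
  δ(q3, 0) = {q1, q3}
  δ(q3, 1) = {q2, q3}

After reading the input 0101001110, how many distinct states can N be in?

4

Start: {q3}
read 0: {q1, q3}
read 1: {q1, q2, q3}
read 0: {q0, q1, q2, q3}
read 1: {q0, q1, q2, q3}
read 0: {q0, q1, q2, q3}
read 0: {q0, q1, q2, q3}
read 1: {q0, q1, q2, q3}
read 1: {q0, q1, q2, q3}
read 1: {q0, q1, q2, q3}
read 0: {q0, q1, q2, q3}
Final reachable set {q0, q1, q2, q3} has 4 states.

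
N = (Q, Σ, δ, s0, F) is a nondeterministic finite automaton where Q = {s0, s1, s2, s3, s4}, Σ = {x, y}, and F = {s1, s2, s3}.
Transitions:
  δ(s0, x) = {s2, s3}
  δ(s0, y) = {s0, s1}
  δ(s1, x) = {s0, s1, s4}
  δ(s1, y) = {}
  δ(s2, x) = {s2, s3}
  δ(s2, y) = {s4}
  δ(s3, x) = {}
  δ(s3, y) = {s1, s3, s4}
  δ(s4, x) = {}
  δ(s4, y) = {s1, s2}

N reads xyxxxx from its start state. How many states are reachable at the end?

5

Start: {s0}
read x: {s2, s3}
read y: {s1, s3, s4}
read x: {s0, s1, s4}
read x: {s0, s1, s2, s3, s4}
read x: {s0, s1, s2, s3, s4}
read x: {s0, s1, s2, s3, s4}
Final reachable set {s0, s1, s2, s3, s4} has 5 states.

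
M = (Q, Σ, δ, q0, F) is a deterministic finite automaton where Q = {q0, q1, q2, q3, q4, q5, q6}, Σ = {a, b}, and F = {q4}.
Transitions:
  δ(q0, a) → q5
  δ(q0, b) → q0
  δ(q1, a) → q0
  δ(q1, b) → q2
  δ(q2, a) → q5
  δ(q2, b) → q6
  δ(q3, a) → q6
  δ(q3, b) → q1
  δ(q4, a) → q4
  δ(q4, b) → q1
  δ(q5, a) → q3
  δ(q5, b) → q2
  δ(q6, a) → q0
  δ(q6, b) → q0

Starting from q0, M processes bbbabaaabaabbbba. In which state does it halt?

q5

q0 --b--> q0
q0 --b--> q0
q0 --b--> q0
q0 --a--> q5
q5 --b--> q2
q2 --a--> q5
q5 --a--> q3
q3 --a--> q6
q6 --b--> q0
q0 --a--> q5
q5 --a--> q3
q3 --b--> q1
q1 --b--> q2
q2 --b--> q6
q6 --b--> q0
q0 --a--> q5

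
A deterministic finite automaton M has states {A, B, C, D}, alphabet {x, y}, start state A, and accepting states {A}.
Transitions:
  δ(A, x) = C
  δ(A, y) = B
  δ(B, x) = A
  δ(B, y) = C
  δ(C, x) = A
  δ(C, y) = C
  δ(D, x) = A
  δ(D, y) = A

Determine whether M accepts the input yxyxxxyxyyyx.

accepted

A --y--> B
B --x--> A
A --y--> B
B --x--> A
A --x--> C
C --x--> A
A --y--> B
B --x--> A
A --y--> B
B --y--> C
C --y--> C
C --x--> A
End in state A, which is an accepting state.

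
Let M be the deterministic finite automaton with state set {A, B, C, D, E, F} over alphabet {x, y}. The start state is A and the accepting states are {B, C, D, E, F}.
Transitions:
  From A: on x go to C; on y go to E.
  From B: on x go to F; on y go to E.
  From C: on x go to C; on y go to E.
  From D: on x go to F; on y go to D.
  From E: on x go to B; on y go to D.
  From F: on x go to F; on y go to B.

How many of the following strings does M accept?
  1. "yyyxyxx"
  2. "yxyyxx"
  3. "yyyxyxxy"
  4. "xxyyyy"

"yyyxyxx": accepted
"yxyyxx": accepted
"yyyxyxxy": accepted
"xxyyyy": accepted

4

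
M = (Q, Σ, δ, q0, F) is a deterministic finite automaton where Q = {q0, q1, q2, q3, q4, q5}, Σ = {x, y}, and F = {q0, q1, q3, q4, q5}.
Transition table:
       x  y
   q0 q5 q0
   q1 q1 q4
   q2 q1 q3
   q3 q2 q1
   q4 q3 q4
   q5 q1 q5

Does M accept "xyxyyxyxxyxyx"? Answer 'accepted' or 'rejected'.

q0 --x--> q5
q5 --y--> q5
q5 --x--> q1
q1 --y--> q4
q4 --y--> q4
q4 --x--> q3
q3 --y--> q1
q1 --x--> q1
q1 --x--> q1
q1 --y--> q4
q4 --x--> q3
q3 --y--> q1
q1 --x--> q1
End in state q1, which is an accepting state.

accepted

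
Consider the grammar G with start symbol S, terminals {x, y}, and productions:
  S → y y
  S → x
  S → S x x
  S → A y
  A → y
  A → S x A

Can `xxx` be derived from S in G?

S ⇒ Sxx ⇒ xxx

yes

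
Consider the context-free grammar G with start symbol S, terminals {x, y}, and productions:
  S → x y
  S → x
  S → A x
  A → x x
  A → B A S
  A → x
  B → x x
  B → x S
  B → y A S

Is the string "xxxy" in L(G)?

no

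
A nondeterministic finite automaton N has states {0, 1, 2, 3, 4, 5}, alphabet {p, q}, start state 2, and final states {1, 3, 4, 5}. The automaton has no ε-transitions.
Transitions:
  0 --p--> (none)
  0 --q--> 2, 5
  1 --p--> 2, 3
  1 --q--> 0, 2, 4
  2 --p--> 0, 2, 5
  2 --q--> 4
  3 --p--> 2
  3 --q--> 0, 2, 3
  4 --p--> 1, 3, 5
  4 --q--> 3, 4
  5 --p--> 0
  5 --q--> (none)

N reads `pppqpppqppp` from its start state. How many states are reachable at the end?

3

Start: {2}
read p: {0, 2, 5}
read p: {0, 2, 5}
read p: {0, 2, 5}
read q: {2, 4, 5}
read p: {0, 1, 2, 3, 5}
read p: {0, 2, 3, 5}
read p: {0, 2, 5}
read q: {2, 4, 5}
read p: {0, 1, 2, 3, 5}
read p: {0, 2, 3, 5}
read p: {0, 2, 5}
Final reachable set {0, 2, 5} has 3 states.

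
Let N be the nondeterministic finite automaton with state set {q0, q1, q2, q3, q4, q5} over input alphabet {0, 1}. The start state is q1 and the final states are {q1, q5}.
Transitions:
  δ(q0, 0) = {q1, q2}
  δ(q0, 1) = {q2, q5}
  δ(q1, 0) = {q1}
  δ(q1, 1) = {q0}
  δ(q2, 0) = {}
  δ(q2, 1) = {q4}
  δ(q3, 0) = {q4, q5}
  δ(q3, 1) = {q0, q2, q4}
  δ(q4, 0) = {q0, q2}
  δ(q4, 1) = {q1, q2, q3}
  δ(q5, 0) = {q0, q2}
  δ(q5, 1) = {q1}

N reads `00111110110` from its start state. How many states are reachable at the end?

Start: {q1}
read 0: {q1}
read 0: {q1}
read 1: {q0}
read 1: {q2, q5}
read 1: {q1, q4}
read 1: {q0, q1, q2, q3}
read 1: {q0, q2, q4, q5}
read 0: {q0, q1, q2}
read 1: {q0, q2, q4, q5}
read 1: {q1, q2, q3, q4, q5}
read 0: {q0, q1, q2, q4, q5}
Final reachable set {q0, q1, q2, q4, q5} has 5 states.

5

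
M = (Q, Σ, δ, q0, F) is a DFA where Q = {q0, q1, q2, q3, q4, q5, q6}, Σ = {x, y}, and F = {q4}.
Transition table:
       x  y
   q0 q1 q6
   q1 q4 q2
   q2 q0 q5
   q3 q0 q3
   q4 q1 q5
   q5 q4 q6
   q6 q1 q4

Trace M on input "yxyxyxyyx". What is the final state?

q4

q0 --y--> q6
q6 --x--> q1
q1 --y--> q2
q2 --x--> q0
q0 --y--> q6
q6 --x--> q1
q1 --y--> q2
q2 --y--> q5
q5 --x--> q4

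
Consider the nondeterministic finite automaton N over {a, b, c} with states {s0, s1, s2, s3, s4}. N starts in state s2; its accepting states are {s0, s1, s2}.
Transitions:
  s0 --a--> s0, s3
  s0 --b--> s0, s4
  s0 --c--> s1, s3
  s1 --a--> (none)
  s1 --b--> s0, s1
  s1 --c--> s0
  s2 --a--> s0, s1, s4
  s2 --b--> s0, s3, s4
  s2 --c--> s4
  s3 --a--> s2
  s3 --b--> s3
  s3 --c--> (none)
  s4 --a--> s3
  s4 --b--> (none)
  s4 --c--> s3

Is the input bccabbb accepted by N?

Start: {s2}
read b: {s0, s3, s4}
read c: {s1, s3}
read c: {s0}
read a: {s0, s3}
read b: {s0, s3, s4}
read b: {s0, s3, s4}
read b: {s0, s3, s4}
Reachable ∩ accepting = {s0} — nonempty.

accepted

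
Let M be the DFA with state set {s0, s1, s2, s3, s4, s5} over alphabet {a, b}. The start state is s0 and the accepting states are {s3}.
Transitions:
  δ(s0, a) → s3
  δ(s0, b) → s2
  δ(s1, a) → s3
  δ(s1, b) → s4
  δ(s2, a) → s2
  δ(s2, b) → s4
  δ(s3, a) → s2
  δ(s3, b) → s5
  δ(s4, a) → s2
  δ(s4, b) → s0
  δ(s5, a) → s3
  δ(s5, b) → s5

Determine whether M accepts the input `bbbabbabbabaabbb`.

rejected

s0 --b--> s2
s2 --b--> s4
s4 --b--> s0
s0 --a--> s3
s3 --b--> s5
s5 --b--> s5
s5 --a--> s3
s3 --b--> s5
s5 --b--> s5
s5 --a--> s3
s3 --b--> s5
s5 --a--> s3
s3 --a--> s2
s2 --b--> s4
s4 --b--> s0
s0 --b--> s2
End in state s2, which is not an accepting state.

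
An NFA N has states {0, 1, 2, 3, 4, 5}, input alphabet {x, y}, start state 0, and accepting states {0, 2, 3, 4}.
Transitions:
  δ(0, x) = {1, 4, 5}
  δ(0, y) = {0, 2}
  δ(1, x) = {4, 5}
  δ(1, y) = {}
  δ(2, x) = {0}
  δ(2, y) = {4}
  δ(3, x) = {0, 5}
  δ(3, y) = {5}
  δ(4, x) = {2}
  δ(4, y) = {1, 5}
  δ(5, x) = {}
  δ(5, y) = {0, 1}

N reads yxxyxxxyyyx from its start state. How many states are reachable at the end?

5

Start: {0}
read y: {0, 2}
read x: {0, 1, 4, 5}
read x: {1, 2, 4, 5}
read y: {0, 1, 4, 5}
read x: {1, 2, 4, 5}
read x: {0, 2, 4, 5}
read x: {0, 1, 2, 4, 5}
read y: {0, 1, 2, 4, 5}
read y: {0, 1, 2, 4, 5}
read y: {0, 1, 2, 4, 5}
read x: {0, 1, 2, 4, 5}
Final reachable set {0, 1, 2, 4, 5} has 5 states.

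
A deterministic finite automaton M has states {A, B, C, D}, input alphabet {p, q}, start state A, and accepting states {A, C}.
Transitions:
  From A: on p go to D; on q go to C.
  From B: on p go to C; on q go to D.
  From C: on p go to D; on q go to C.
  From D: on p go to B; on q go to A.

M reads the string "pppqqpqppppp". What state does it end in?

B

A --p--> D
D --p--> B
B --p--> C
C --q--> C
C --q--> C
C --p--> D
D --q--> A
A --p--> D
D --p--> B
B --p--> C
C --p--> D
D --p--> B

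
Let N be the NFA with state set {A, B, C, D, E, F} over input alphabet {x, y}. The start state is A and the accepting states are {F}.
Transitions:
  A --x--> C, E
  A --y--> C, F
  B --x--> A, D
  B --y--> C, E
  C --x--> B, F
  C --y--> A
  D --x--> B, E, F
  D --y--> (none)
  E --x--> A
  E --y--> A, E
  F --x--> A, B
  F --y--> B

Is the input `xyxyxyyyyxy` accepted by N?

Start: {A}
read x: {C, E}
read y: {A, E}
read x: {A, C, E}
read y: {A, C, E, F}
read x: {A, B, C, E, F}
read y: {A, B, C, E, F}
read y: {A, B, C, E, F}
read y: {A, B, C, E, F}
read y: {A, B, C, E, F}
read x: {A, B, C, D, E, F}
read y: {A, B, C, E, F}
Reachable ∩ accepting = {F} — nonempty.

accepted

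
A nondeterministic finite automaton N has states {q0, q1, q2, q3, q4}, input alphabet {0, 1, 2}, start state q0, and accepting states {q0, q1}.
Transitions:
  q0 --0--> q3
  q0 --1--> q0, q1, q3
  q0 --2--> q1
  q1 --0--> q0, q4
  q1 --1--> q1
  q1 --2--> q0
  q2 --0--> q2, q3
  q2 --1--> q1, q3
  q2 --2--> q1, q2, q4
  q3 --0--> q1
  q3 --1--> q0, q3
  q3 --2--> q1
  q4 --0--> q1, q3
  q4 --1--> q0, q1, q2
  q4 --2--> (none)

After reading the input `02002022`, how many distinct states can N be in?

1

Start: {q0}
read 0: {q3}
read 2: {q1}
read 0: {q0, q4}
read 0: {q1, q3}
read 2: {q0, q1}
read 0: {q0, q3, q4}
read 2: {q1}
read 2: {q0}
Final reachable set {q0} has 1 state.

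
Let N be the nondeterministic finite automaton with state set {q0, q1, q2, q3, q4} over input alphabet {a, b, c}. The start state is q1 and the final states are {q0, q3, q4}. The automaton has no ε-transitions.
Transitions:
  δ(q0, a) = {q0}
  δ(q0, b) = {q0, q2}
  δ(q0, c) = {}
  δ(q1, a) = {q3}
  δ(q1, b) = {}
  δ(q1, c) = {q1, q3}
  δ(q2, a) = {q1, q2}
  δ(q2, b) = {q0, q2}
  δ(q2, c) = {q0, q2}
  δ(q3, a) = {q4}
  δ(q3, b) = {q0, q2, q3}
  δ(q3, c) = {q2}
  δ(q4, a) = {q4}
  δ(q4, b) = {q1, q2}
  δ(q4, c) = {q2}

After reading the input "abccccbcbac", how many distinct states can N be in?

4

Start: {q1}
read a: {q3}
read b: {q0, q2, q3}
read c: {q0, q2}
read c: {q0, q2}
read c: {q0, q2}
read c: {q0, q2}
read b: {q0, q2}
read c: {q0, q2}
read b: {q0, q2}
read a: {q0, q1, q2}
read c: {q0, q1, q2, q3}
Final reachable set {q0, q1, q2, q3} has 4 states.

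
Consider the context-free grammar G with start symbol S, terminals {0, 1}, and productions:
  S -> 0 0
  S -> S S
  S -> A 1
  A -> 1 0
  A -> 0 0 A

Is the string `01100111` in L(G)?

no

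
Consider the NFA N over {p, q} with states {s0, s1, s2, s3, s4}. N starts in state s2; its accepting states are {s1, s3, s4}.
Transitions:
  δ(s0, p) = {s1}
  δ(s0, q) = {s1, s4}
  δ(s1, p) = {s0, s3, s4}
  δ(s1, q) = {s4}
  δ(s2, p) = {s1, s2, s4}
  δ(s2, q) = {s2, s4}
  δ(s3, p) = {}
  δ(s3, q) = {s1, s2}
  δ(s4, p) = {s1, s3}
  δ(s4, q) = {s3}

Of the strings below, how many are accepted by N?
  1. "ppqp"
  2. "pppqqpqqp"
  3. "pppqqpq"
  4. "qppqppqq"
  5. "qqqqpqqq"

"ppqp": accepted
"pppqqpqqp": accepted
"pppqqpq": accepted
"qppqppqq": accepted
"qqqqpqqq": accepted

5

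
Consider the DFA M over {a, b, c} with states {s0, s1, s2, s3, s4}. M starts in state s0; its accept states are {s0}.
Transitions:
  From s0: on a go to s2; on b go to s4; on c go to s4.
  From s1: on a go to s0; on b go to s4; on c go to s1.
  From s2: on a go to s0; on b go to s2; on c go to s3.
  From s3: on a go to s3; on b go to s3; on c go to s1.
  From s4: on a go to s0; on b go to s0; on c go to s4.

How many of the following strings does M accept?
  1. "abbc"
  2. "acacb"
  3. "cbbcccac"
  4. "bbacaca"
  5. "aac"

"abbc": rejected
"acacb": rejected
"cbbcccac": rejected
"bbacaca": accepted
"aac": rejected

1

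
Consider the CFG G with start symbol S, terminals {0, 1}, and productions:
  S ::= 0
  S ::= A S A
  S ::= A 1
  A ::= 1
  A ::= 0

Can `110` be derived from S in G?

no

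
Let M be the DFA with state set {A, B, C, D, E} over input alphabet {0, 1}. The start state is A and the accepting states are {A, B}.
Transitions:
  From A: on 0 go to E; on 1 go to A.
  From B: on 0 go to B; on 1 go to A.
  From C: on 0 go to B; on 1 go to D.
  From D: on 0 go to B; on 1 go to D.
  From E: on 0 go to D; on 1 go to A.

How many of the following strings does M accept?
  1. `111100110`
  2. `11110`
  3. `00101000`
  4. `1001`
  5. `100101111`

3

`111100110`: accepted
`11110`: rejected
`00101000`: accepted
`1001`: rejected
`100101111`: accepted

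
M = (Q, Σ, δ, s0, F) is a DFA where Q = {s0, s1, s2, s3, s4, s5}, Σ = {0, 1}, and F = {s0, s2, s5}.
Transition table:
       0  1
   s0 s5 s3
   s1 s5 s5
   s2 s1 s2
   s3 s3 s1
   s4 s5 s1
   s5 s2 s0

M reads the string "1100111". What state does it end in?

s0 --1--> s3
s3 --1--> s1
s1 --0--> s5
s5 --0--> s2
s2 --1--> s2
s2 --1--> s2
s2 --1--> s2

s2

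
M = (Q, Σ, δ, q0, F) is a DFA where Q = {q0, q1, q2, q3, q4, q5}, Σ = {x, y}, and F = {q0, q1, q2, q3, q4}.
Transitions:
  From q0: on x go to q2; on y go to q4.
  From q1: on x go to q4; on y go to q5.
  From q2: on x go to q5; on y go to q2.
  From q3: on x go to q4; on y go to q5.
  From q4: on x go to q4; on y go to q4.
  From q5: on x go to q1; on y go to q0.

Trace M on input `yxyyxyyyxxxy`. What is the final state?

q0 --y--> q4
q4 --x--> q4
q4 --y--> q4
q4 --y--> q4
q4 --x--> q4
q4 --y--> q4
q4 --y--> q4
q4 --y--> q4
q4 --x--> q4
q4 --x--> q4
q4 --x--> q4
q4 --y--> q4

q4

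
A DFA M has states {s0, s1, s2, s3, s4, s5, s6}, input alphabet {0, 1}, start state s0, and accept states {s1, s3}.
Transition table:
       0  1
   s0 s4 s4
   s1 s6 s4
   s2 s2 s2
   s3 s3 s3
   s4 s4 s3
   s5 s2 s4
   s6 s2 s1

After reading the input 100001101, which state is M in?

s3

s0 --1--> s4
s4 --0--> s4
s4 --0--> s4
s4 --0--> s4
s4 --0--> s4
s4 --1--> s3
s3 --1--> s3
s3 --0--> s3
s3 --1--> s3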